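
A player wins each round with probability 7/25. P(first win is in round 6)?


Geometric: P(X=6) = (1-p)^(k-1)×p = (18/25)^5×7/25 = 13226976/244140625

P(X=6) = 13226976/244140625 ≈ 5.42%


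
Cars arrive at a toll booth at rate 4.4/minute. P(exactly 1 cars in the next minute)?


Poisson(λ=4.4): P(X=1) = e^(-λ)×λ^k/k!
= e^(-4.4) × 4.4^1 / 1!
≈ 0.0122773399 × 4.4 / 1 ≈ 0.054020

P(X=1) ≈ 0.054020 ≈ 5.40%


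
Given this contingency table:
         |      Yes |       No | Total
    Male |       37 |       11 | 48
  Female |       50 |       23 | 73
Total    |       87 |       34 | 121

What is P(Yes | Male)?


P(Yes | Male) = 37/(37+11) = 37/48

P(Yes|Male) = 37/48 ≈ 77.08%


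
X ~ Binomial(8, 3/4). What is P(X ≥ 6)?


P(X ≥ 6) = Σ P(X=i) for i=6..8
P(X=6) = 5103/16384
P(X=7) = 2187/8192
P(X=8) = 6561/65536
Sum = 44469/65536

P(X ≥ 6) = 44469/65536 ≈ 67.85%


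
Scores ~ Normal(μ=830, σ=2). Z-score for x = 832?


z = (x - μ)/σ = (832 - 830)/2 = 1.0

z = 1.0


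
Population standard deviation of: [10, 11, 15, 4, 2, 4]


Mean = 46/6 = 23/3
  (10-23/3)²=49/9
  (11-23/3)²=100/9
  (15-23/3)²=484/9
  (4-23/3)²=121/9
  (2-23/3)²=289/9
  (4-23/3)²=121/9
Σ(x-μ)² = 388/3
σ² = (388/3)/6 = 194/9

σ = √(194/9) ≈ 4.6428


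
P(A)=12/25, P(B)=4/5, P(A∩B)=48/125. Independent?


P(A)×P(B) = 48/125
P(A∩B) = 48/125
Equal ✓ → Independent

Yes, independent


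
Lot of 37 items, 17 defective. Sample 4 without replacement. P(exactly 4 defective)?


Hypergeometric: C(17,4)×C(20,0)/C(37,4)
= 2380×1/66045 = 4/111

P(X=4) = 4/111 ≈ 3.60%


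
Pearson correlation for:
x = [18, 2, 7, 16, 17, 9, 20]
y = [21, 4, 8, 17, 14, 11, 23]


n=7, Σx=89, Σy=98, Σxy=1511, Σx²=1403, Σy²=1656
r = (7×1511 - 89×98)/√((7×1403 - 89²)(7×1656 - 98²))
= 1855/√(1900×1988) = 1855/√3777200 ≈ 1855/1943.5020 ≈ 0.9545

r ≈ 0.9545


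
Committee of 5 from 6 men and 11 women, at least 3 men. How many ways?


Count by #men:
  3M,2W: C(6,3)×C(11,2)=1100
  4M,1W: C(6,4)×C(11,1)=165
  5M,0W: C(6,5)×C(11,0)=6
Total = 1271

1271


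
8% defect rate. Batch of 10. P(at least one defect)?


P(all good) = (23/25)^10 = 41426511213649/95367431640625
P(≥1 defect) = 53940920426976/95367431640625

P = 53940920426976/95367431640625 ≈ 56.56%


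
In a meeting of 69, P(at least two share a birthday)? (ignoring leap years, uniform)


P(all different) = Π(365-i)/365 for i=0..68
= 0.001036
P(match) = 1 - 0.001036 = 0.998964

P ≈ 0.9990 ≈ 99.90%


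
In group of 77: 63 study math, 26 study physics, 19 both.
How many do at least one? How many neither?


|A∪B| = 63+26-19 = 70
Neither = 77-70 = 7

At least one: 70; Neither: 7


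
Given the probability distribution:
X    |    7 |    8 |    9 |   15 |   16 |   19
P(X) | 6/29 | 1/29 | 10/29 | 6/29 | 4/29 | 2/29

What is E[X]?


E[X] = Σ x·P(X=x)
= (7)×(6/29) + (8)×(1/29) + (9)×(10/29) + (15)×(6/29) + (16)×(4/29) + (19)×(2/29)
= 332/29

E[X] = 332/29


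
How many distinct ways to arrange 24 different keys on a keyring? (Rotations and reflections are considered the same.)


Free circular arrangements: rotations and reflections both identified.
(n-1)!/2 = 23!/2 = 25852016738884976640000/2 = 12926008369442488320000

12926008369442488320000


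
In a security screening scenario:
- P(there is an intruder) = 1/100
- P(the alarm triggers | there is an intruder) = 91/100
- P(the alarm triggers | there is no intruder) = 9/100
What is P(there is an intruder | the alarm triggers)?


Using Bayes' theorem:
P(A|B) = P(B|A)·P(A) / P(B)

P(the alarm triggers) = 91/100 × 1/100 + 9/100 × 99/100
= 91/10000 + 891/10000 = 491/5000

P(there is an intruder|the alarm triggers) = (91/10000) / (491/5000) = 91/982

P(there is an intruder|the alarm triggers) = 91/982 ≈ 9.27%


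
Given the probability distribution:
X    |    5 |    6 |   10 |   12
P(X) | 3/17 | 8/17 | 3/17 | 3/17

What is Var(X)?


E[X] = 129/17
E[X²] = 1095/17
Var(X) = E[X²] - (E[X])² = 1095/17 - 16641/289 = 1974/289

Var(X) = 1974/289 ≈ 6.8304


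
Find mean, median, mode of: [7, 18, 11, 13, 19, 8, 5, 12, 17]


Sorted: [5, 7, 8, 11, 12, 13, 17, 18, 19]
Mean = 110/9
Median = 12
Freq: {7: 1, 18: 1, 11: 1, 13: 1, 19: 1, 8: 1, 5: 1, 12: 1, 17: 1}
Mode: No mode

Mean=110/9, Median=12, Mode=No mode


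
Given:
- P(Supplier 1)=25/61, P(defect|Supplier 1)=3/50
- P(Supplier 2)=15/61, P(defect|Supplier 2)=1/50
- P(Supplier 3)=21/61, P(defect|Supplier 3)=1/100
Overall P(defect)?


P(B) = Σ P(B|Aᵢ)×P(Aᵢ)
  3/50×25/61 = 3/122
  1/50×15/61 = 3/610
  1/100×21/61 = 21/6100
Sum = 201/6100

P(defect) = 201/6100 ≈ 3.30%


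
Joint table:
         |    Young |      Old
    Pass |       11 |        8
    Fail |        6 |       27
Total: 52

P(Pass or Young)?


P(Pass∨Young) = P(Pass) + P(Young) - P(Pass∧Young)
= (19 + 17 - 11)/52 = 25/52

P = 25/52 ≈ 48.08%


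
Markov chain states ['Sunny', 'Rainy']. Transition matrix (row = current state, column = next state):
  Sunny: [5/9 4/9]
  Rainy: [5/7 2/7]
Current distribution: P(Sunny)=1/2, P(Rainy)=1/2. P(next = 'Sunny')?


P(next=Sunny) = Σᵢ P(now=i)×P(i→Sunny)
= 1/2×5/9 + 1/2×5/7
= 5/18 + 5/14 = 40/63

P = 40/63 ≈ 0.6349


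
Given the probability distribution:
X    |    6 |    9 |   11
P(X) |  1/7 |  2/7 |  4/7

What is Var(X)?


E[X] = 68/7
E[X²] = 682/7
Var(X) = E[X²] - (E[X])² = 682/7 - 4624/49 = 150/49

Var(X) = 150/49 ≈ 3.0612


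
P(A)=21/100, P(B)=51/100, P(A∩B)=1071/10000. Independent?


P(A)×P(B) = 1071/10000
P(A∩B) = 1071/10000
Equal ✓ → Independent

Yes, independent


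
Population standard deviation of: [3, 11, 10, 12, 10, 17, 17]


Mean = 80/7
  (3-80/7)²=3481/49
  (11-80/7)²=9/49
  (10-80/7)²=100/49
  (12-80/7)²=16/49
  (10-80/7)²=100/49
  (17-80/7)²=1521/49
  (17-80/7)²=1521/49
Σ(x-μ)² = 964/7
σ² = (964/7)/7 = 964/49

σ = √(964/49) ≈ 4.4355


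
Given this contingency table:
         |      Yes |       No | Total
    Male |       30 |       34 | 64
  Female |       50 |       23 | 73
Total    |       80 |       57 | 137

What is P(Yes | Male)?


P(Yes | Male) = 30/(30+34) = 30/64 = 15/32

P(Yes|Male) = 15/32 ≈ 46.88%


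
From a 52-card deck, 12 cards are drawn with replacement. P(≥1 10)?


P(not a 10) = 48/52 = 12/13
P(none in 12 draws) = (12/13)^12 = 8916100448256/23298085122481
P(≥1 10) = 1 - 8916100448256/23298085122481 = 14381984674225/23298085122481

P = 14381984674225/23298085122481 ≈ 61.73%


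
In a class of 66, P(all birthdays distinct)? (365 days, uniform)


P(all different) = Π(365-i)/365 for i=0..65
= (365/365)×(364/365)×...×(300/365)
= 0.001904

P ≈ 0.0019 ≈ 0.19%


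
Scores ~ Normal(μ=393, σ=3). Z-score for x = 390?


z = (x - μ)/σ = (390 - 393)/3 = -1.0

z = -1.0


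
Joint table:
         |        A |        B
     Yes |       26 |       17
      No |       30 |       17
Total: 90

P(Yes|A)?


P(Yes|A) = 26/(26+30) = 26/56 = 13/28

P = 13/28 ≈ 46.43%


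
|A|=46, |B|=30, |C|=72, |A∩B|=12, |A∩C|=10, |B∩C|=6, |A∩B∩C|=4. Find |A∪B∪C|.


|A∪B∪C| = 46+30+72-12-10-6+4 = 124

|A∪B∪C| = 124


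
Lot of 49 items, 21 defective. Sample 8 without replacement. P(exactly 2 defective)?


Hypergeometric: C(21,2)×C(28,6)/C(49,8)
= 210×376740/450978066 = 3900/22231

P(X=2) = 3900/22231 ≈ 17.54%


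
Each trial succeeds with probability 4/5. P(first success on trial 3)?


Geometric: P(X=3) = (1-p)^(k-1)×p = (1/5)^2×4/5 = 4/125

P(X=3) = 4/125 ≈ 3.20%


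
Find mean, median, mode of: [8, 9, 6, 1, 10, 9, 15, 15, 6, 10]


Sorted: [1, 6, 6, 8, 9, 9, 10, 10, 15, 15]
Mean = 89/10
Median = 9
Freq: {8: 1, 9: 2, 6: 2, 1: 1, 10: 2, 15: 2}
Mode: [6, 9, 10, 15]

Mean=89/10, Median=9, Mode=[6, 9, 10, 15]


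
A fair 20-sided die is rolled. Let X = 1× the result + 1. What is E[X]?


E[die] = (1+20)/2 = 21/2
E[X] = 1×21/2 + 1 = 23/2

E[X] = 23/2


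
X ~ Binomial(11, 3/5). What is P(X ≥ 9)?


P(X ≥ 9) = Σ P(X=i) for i=9..11
P(X=9) = 866052/9765625
P(X=10) = 1299078/48828125
P(X=11) = 177147/48828125
Sum = 1161297/9765625

P(X ≥ 9) = 1161297/9765625 ≈ 11.89%


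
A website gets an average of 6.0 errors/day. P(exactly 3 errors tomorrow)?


Poisson(λ=6.0): P(X=3) = e^(-λ)×λ^k/k!
= e^(-6.0) × 6.0^3 / 3!
≈ 0.002478752177 × 216 / 6 ≈ 0.089235

P(X=3) ≈ 0.089235 ≈ 8.92%


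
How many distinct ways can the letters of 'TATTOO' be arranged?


Letters: 6, freq: {'T': 3, 'A': 1, 'O': 2}
6!/(3!×1!×2!) = 720/12 = 60

60


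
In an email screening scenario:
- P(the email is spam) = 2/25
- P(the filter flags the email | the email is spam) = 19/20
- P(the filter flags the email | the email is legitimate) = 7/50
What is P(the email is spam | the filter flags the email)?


Using Bayes' theorem:
P(A|B) = P(B|A)·P(A) / P(B)

P(the filter flags the email) = 19/20 × 2/25 + 7/50 × 23/25
= 19/250 + 161/1250 = 128/625

P(the email is spam|the filter flags the email) = (19/250) / (128/625) = 95/256

P(the email is spam|the filter flags the email) = 95/256 ≈ 37.11%


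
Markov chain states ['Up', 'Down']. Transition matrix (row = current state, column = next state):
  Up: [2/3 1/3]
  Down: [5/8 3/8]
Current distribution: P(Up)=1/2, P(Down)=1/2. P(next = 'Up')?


P(next=Up) = Σᵢ P(now=i)×P(i→Up)
= 1/2×2/3 + 1/2×5/8
= 1/3 + 5/16 = 31/48

P = 31/48 ≈ 0.6458


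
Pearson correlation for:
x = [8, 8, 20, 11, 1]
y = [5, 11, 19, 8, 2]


n=5, Σx=48, Σy=45, Σxy=598, Σx²=650, Σy²=575
r = (5×598 - 48×45)/√((5×650 - 48²)(5×575 - 45²))
= 830/√(946×850) = 830/√804100 ≈ 830/896.7162 ≈ 0.9256

r ≈ 0.9256


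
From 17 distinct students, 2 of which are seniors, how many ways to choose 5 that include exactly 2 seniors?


Choose 2 of the 2 seniors and 3 of the other 15 students:
C(2,2)×C(15,3) = 1×455 = 455

455


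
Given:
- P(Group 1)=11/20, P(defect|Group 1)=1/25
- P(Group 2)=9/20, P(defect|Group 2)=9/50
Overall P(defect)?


P(B) = Σ P(B|Aᵢ)×P(Aᵢ)
  1/25×11/20 = 11/500
  9/50×9/20 = 81/1000
Sum = 103/1000

P(defect) = 103/1000 ≈ 10.30%


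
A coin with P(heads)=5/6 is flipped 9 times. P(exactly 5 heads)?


Binomial: P(X=5) = C(9,5)×p^5×(1-p)^4
= 126 × 3125/7776 × 1/1296 = 21875/559872

P(X=5) = 21875/559872 ≈ 3.91%


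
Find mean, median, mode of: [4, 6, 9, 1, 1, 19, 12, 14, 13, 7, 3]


Sorted: [1, 1, 3, 4, 6, 7, 9, 12, 13, 14, 19]
Mean = 89/11
Median = 7
Freq: {4: 1, 6: 1, 9: 1, 1: 2, 19: 1, 12: 1, 14: 1, 13: 1, 7: 1, 3: 1}
Mode: [1]

Mean=89/11, Median=7, Mode=1


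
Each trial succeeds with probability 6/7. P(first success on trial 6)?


Geometric: P(X=6) = (1-p)^(k-1)×p = (1/7)^5×6/7 = 6/117649

P(X=6) = 6/117649 ≈ 0.01%


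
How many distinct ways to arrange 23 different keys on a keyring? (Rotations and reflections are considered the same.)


Free circular arrangements: rotations and reflections both identified.
(n-1)!/2 = 22!/2 = 1124000727777607680000/2 = 562000363888803840000

562000363888803840000


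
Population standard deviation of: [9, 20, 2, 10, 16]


Mean = 57/5
  (9-57/5)²=144/25
  (20-57/5)²=1849/25
  (2-57/5)²=2209/25
  (10-57/5)²=49/25
  (16-57/5)²=529/25
Σ(x-μ)² = 956/5
σ² = (956/5)/5 = 956/25

σ = √(956/25) ≈ 6.1838


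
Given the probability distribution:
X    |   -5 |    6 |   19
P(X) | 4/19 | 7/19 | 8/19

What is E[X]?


E[X] = Σ x·P(X=x)
= (-5)×(4/19) + (6)×(7/19) + (19)×(8/19)
= 174/19

E[X] = 174/19


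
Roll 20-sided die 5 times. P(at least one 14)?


P(no 14)^5 = (19/20)^5 = 2476099/3200000
P(≥1) = 1 - 2476099/3200000 = 723901/3200000

P = 723901/3200000 ≈ 22.62%


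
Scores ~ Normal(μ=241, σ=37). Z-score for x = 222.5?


z = (x - μ)/σ = (222.5 - 241)/37 = -0.5

z = -0.5


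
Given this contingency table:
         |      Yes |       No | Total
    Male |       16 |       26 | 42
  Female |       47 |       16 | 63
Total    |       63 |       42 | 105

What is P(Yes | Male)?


P(Yes | Male) = 16/(16+26) = 16/42 = 8/21

P(Yes|Male) = 8/21 ≈ 38.10%


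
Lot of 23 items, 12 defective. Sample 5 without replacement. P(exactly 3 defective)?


Hypergeometric: C(12,3)×C(11,2)/C(23,5)
= 220×55/33649 = 1100/3059

P(X=3) = 1100/3059 ≈ 35.96%


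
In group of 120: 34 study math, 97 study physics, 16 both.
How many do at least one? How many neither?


|A∪B| = 34+97-16 = 115
Neither = 120-115 = 5

At least one: 115; Neither: 5


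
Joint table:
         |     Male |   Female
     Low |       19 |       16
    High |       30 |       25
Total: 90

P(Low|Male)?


P(Low|Male) = 19/(19+30) = 19/49

P = 19/49 ≈ 38.78%


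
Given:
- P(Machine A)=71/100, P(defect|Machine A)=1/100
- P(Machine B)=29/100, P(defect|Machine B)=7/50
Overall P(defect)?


P(B) = Σ P(B|Aᵢ)×P(Aᵢ)
  1/100×71/100 = 71/10000
  7/50×29/100 = 203/5000
Sum = 477/10000

P(defect) = 477/10000 ≈ 4.77%


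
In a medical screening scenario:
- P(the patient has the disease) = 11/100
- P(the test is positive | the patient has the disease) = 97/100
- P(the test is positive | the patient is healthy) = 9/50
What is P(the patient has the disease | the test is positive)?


Using Bayes' theorem:
P(A|B) = P(B|A)·P(A) / P(B)

P(the test is positive) = 97/100 × 11/100 + 9/50 × 89/100
= 1067/10000 + 801/5000 = 2669/10000

P(the patient has the disease|the test is positive) = (1067/10000) / (2669/10000) = 1067/2669

P(the patient has the disease|the test is positive) = 1067/2669 ≈ 39.98%


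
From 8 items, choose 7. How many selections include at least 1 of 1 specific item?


Complement: C(8,7) - C(7,7) = 8 - 1 = 7

7


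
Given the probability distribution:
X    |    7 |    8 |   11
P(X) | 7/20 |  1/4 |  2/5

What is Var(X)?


E[X] = 177/20
E[X²] = 1631/20
Var(X) = E[X²] - (E[X])² = 1631/20 - 31329/400 = 1291/400

Var(X) = 1291/400 ≈ 3.2275


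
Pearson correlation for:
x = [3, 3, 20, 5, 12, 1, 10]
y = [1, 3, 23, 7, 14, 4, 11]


n=7, Σx=54, Σy=63, Σxy=789, Σx²=688, Σy²=921
r = (7×789 - 54×63)/√((7×688 - 54²)(7×921 - 63²))
= 2121/√(1900×2478) = 2121/√4708200 ≈ 2121/2169.8387 ≈ 0.9775

r ≈ 0.9775


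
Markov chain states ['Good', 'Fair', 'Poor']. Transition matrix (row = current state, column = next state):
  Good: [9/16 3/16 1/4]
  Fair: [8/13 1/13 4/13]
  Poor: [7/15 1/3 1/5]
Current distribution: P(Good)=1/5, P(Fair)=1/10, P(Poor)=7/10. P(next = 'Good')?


P(next=Good) = Σᵢ P(now=i)×P(i→Good)
= 1/5×9/16 + 1/10×8/13 + 7/10×7/15
= 9/80 + 4/65 + 49/150 = 7811/15600

P = 7811/15600 ≈ 0.5007


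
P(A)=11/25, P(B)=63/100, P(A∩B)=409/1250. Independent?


P(A)×P(B) = 693/2500
P(A∩B) = 409/1250
Not equal → NOT independent

No, not independent


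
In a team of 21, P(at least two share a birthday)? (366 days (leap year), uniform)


P(all different) = Π(366-i)/366 for i=0..20
= 0.557221
P(match) = 1 - 0.557221 = 0.442779

P ≈ 0.4428 ≈ 44.28%


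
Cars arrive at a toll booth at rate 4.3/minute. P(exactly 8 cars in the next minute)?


Poisson(λ=4.3): P(X=8) = e^(-λ)×λ^k/k!
= e^(-4.3) × 4.3^8 / 8!
≈ 0.01356855901 × 116882.002776 / 40320 ≈ 0.039333

P(X=8) ≈ 0.039333 ≈ 3.93%


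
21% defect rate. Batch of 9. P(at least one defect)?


P(all good) = (79/100)^9 = 119851595982618319/1000000000000000000
P(≥1 defect) = 880148404017381681/1000000000000000000

P = 880148404017381681/1000000000000000000 ≈ 88.01%


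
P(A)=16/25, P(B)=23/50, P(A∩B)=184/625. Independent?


P(A)×P(B) = 184/625
P(A∩B) = 184/625
Equal ✓ → Independent

Yes, independent


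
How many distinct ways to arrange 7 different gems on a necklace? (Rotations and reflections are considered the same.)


Free circular arrangements: rotations and reflections both identified.
(n-1)!/2 = 6!/2 = 720/2 = 360

360


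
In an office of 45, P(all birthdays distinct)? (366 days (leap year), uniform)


P(all different) = Π(366-i)/366 for i=0..44
= (366/366)×(365/366)×...×(322/366)
= 0.059503

P ≈ 0.0595 ≈ 5.95%


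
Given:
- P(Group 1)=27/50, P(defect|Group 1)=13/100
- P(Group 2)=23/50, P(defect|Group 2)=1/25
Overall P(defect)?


P(B) = Σ P(B|Aᵢ)×P(Aᵢ)
  13/100×27/50 = 351/5000
  1/25×23/50 = 23/1250
Sum = 443/5000

P(defect) = 443/5000 ≈ 8.86%


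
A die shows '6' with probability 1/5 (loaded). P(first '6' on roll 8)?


Geometric: P(X=8) = (1-p)^(k-1)×p = (4/5)^7×1/5 = 16384/390625

P(X=8) = 16384/390625 ≈ 4.19%


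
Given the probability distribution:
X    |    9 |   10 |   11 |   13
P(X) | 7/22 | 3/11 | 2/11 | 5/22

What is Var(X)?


E[X] = 116/11
E[X²] = 1248/11
Var(X) = E[X²] - (E[X])² = 1248/11 - 13456/121 = 272/121

Var(X) = 272/121 ≈ 2.2479


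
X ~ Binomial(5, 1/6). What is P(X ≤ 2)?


P(X ≤ 2) = Σ P(X=i) for i=0..2
P(X=0) = 3125/7776
P(X=1) = 3125/7776
P(X=2) = 625/3888
Sum = 625/648

P(X ≤ 2) = 625/648 ≈ 96.45%


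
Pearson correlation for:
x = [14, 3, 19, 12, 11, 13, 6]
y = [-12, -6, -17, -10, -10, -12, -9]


n=7, Σx=78, Σy=-76, Σxy=-949, Σx²=1036, Σy²=894
r = (7×(-949) - 78×(-76))/√((7×1036 - 78²)(7×894 - (-76)²))
= -715/√(1168×482) = -715/√562976 ≈ -715/750.3173 ≈ -0.9529

r ≈ -0.9529


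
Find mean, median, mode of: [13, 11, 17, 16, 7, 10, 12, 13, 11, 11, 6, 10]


Sorted: [6, 7, 10, 10, 11, 11, 11, 12, 13, 13, 16, 17]
Mean = 137/12
Median = 11
Freq: {13: 2, 11: 3, 17: 1, 16: 1, 7: 1, 10: 2, 12: 1, 6: 1}
Mode: [11]

Mean=137/12, Median=11, Mode=11


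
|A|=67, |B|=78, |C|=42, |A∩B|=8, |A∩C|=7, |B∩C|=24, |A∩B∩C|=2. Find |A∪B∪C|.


|A∪B∪C| = 67+78+42-8-7-24+2 = 150

|A∪B∪C| = 150


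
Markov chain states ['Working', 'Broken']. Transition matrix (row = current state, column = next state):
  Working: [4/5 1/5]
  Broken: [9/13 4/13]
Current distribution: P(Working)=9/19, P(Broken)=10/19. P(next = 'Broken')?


P(next=Broken) = Σᵢ P(now=i)×P(i→Broken)
= 9/19×1/5 + 10/19×4/13
= 9/95 + 40/247 = 317/1235

P = 317/1235 ≈ 0.2567


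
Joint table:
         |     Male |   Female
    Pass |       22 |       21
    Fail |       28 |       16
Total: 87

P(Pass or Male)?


P(Pass∨Male) = P(Pass) + P(Male) - P(Pass∧Male)
= (43 + 50 - 22)/87 = 71/87

P = 71/87 ≈ 81.61%


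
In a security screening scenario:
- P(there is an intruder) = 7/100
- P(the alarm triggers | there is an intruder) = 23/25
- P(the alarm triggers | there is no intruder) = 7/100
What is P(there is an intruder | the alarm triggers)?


Using Bayes' theorem:
P(A|B) = P(B|A)·P(A) / P(B)

P(the alarm triggers) = 23/25 × 7/100 + 7/100 × 93/100
= 161/2500 + 651/10000 = 259/2000

P(there is an intruder|the alarm triggers) = (161/2500) / (259/2000) = 92/185

P(there is an intruder|the alarm triggers) = 92/185 ≈ 49.73%


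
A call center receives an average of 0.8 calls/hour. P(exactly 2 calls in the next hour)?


Poisson(λ=0.8): P(X=2) = e^(-λ)×λ^k/k!
= e^(-0.8) × 0.8^2 / 2!
≈ 0.4493289641 × 0.64 / 2 ≈ 0.143785

P(X=2) ≈ 0.143785 ≈ 14.38%


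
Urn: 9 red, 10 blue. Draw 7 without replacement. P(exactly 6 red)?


Hypergeometric: C(9,6)×C(10,1)/C(19,7)
= 84×10/50388 = 70/4199

P(X=6) = 70/4199 ≈ 1.67%


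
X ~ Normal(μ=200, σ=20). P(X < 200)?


z = (200-200)/20 = 0.0
P(Z < 0.0) = 0.5000

P(X < 200) ≈ 0.5000


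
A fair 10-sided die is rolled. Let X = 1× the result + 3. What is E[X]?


E[die] = (1+10)/2 = 11/2
E[X] = 1×11/2 + 3 = 17/2

E[X] = 17/2


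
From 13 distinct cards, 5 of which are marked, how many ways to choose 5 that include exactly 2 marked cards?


Choose 2 of the 5 marked cards and 3 of the other 8 cards:
C(5,2)×C(8,3) = 10×56 = 560

560


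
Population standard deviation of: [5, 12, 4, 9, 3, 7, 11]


Mean = 51/7
  (5-51/7)²=256/49
  (12-51/7)²=1089/49
  (4-51/7)²=529/49
  (9-51/7)²=144/49
  (3-51/7)²=900/49
  (7-51/7)²=4/49
  (11-51/7)²=676/49
Σ(x-μ)² = 514/7
σ² = (514/7)/7 = 514/49

σ = √(514/49) ≈ 3.2388


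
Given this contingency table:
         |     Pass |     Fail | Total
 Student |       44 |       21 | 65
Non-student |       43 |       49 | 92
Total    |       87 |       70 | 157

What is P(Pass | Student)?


P(Pass | Student) = 44/(44+21) = 44/65

P(Pass|Student) = 44/65 ≈ 67.69%


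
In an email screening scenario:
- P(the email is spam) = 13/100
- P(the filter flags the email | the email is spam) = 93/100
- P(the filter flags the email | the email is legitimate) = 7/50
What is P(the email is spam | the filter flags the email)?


Using Bayes' theorem:
P(A|B) = P(B|A)·P(A) / P(B)

P(the filter flags the email) = 93/100 × 13/100 + 7/50 × 87/100
= 1209/10000 + 609/5000 = 2427/10000

P(the email is spam|the filter flags the email) = (1209/10000) / (2427/10000) = 403/809

P(the email is spam|the filter flags the email) = 403/809 ≈ 49.81%


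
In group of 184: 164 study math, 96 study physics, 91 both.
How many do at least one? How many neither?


|A∪B| = 164+96-91 = 169
Neither = 184-169 = 15

At least one: 169; Neither: 15


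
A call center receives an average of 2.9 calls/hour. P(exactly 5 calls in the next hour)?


Poisson(λ=2.9): P(X=5) = e^(-λ)×λ^k/k!
= e^(-2.9) × 2.9^5 / 5!
≈ 0.05502322006 × 205.11149 / 120 ≈ 0.094049

P(X=5) ≈ 0.094049 ≈ 9.40%


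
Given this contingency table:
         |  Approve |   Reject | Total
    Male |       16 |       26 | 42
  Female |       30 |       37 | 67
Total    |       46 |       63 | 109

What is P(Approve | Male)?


P(Approve | Male) = 16/(16+26) = 16/42 = 8/21

P(Approve|Male) = 8/21 ≈ 38.10%


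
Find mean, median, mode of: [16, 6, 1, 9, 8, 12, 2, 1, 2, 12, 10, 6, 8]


Sorted: [1, 1, 2, 2, 6, 6, 8, 8, 9, 10, 12, 12, 16]
Mean = 93/13
Median = 8
Freq: {16: 1, 6: 2, 1: 2, 9: 1, 8: 2, 12: 2, 2: 2, 10: 1}
Mode: [1, 2, 6, 8, 12]

Mean=93/13, Median=8, Mode=[1, 2, 6, 8, 12]


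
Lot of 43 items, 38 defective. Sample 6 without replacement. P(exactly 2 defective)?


Hypergeometric: C(38,2)×C(5,4)/C(43,6)
= 703×5/6096454 = 185/320866

P(X=2) = 185/320866 ≈ 0.06%


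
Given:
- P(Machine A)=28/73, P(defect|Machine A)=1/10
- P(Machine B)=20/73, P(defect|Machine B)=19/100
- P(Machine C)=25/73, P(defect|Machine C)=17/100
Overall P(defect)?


P(B) = Σ P(B|Aᵢ)×P(Aᵢ)
  1/10×28/73 = 14/365
  19/100×20/73 = 19/365
  17/100×25/73 = 17/292
Sum = 217/1460

P(defect) = 217/1460 ≈ 14.86%


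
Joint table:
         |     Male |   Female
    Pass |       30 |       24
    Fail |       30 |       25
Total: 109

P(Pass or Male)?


P(Pass∨Male) = P(Pass) + P(Male) - P(Pass∧Male)
= (54 + 60 - 30)/109 = 84/109

P = 84/109 ≈ 77.06%


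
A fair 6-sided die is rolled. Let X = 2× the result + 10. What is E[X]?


E[die] = (1+6)/2 = 7/2
E[X] = 2×7/2 + 10 = 17

E[X] = 17


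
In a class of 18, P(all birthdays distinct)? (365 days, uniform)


P(all different) = Π(365-i)/365 for i=0..17
= (365/365)×(364/365)×...×(348/365)
= 0.653089

P ≈ 0.6531 ≈ 65.31%


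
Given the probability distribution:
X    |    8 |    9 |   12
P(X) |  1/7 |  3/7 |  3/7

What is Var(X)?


E[X] = 71/7
E[X²] = 739/7
Var(X) = E[X²] - (E[X])² = 739/7 - 5041/49 = 132/49

Var(X) = 132/49 ≈ 2.6939


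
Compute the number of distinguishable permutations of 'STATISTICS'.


Letters: 10, freq: {'S': 3, 'T': 3, 'A': 1, 'I': 2, 'C': 1}
10!/(3!×3!×1!×2!×1!) = 3628800/72 = 50400

50400


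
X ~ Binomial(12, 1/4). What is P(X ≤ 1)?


P(X ≤ 1) = Σ P(X=i) for i=0..1
P(X=0) = 531441/16777216
P(X=1) = 531441/4194304
Sum = 2657205/16777216

P(X ≤ 1) = 2657205/16777216 ≈ 15.84%


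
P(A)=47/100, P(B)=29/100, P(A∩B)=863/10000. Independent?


P(A)×P(B) = 1363/10000
P(A∩B) = 863/10000
Not equal → NOT independent

No, not independent


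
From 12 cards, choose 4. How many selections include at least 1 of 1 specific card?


Complement: C(12,4) - C(11,4) = 495 - 330 = 165

165


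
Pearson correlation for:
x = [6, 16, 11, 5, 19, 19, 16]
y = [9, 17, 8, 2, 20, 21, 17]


n=7, Σx=92, Σy=94, Σxy=1475, Σx²=1416, Σy²=1568
r = (7×1475 - 92×94)/√((7×1416 - 92²)(7×1568 - 94²))
= 1677/√(1448×2140) = 1677/√3098720 ≈ 1677/1760.3182 ≈ 0.9527

r ≈ 0.9527


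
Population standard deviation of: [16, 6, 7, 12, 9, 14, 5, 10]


Mean = 79/8
  (16-79/8)²=2401/64
  (6-79/8)²=961/64
  (7-79/8)²=529/64
  (12-79/8)²=289/64
  (9-79/8)²=49/64
  (14-79/8)²=1089/64
  (5-79/8)²=1521/64
  (10-79/8)²=1/64
Σ(x-μ)² = 855/8
σ² = (855/8)/8 = 855/64

σ = √(855/64) ≈ 3.6550


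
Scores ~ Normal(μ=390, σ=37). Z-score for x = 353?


z = (x - μ)/σ = (353 - 390)/37 = -1.0

z = -1.0


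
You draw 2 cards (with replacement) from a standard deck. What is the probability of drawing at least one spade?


P(not a spade) = 39/52 = 3/4
P(none in 2 draws) = (3/4)^2 = 9/16
P(≥1 spade) = 1 - 9/16 = 7/16

P = 7/16 ≈ 43.75%


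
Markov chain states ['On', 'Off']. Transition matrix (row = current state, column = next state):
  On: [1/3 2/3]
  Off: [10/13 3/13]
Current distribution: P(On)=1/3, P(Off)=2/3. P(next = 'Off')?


P(next=Off) = Σᵢ P(now=i)×P(i→Off)
= 1/3×2/3 + 2/3×3/13
= 2/9 + 2/13 = 44/117

P = 44/117 ≈ 0.3761


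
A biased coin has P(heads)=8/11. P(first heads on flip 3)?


Geometric: P(X=3) = (1-p)^(k-1)×p = (3/11)^2×8/11 = 72/1331

P(X=3) = 72/1331 ≈ 5.41%


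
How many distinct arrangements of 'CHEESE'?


Letters: 6, freq: {'C': 1, 'H': 1, 'E': 3, 'S': 1}
6!/(1!×1!×3!×1!) = 720/6 = 120

120


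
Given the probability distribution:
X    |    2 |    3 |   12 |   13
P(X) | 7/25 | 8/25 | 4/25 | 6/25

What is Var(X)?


E[X] = 164/25
E[X²] = 338/5
Var(X) = E[X²] - (E[X])² = 338/5 - 26896/625 = 15354/625

Var(X) = 15354/625 ≈ 24.5664


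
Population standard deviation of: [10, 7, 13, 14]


Mean = 44/4 = 11
  (10-11)²=1
  (7-11)²=16
  (13-11)²=4
  (14-11)²=9
Σ(x-μ)² = 30
σ² = 30/4 = 15/2

σ = √(15/2) ≈ 2.7386


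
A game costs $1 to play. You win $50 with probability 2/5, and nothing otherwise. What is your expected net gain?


E[gain] = (50-1)×2/5 + (-1)×3/5
= 98/5 - 3/5 = 19

Expected net gain = $19 ≈ $19.00


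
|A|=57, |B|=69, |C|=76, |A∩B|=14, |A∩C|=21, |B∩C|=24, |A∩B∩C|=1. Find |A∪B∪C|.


|A∪B∪C| = 57+69+76-14-21-24+1 = 144

|A∪B∪C| = 144


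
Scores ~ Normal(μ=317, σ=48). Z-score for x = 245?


z = (x - μ)/σ = (245 - 317)/48 = -1.5

z = -1.5


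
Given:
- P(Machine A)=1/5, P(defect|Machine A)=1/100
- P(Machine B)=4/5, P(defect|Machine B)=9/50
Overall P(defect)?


P(B) = Σ P(B|Aᵢ)×P(Aᵢ)
  1/100×1/5 = 1/500
  9/50×4/5 = 18/125
Sum = 73/500

P(defect) = 73/500 ≈ 14.60%


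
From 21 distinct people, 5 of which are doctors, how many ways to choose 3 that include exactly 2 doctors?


Choose 2 of the 5 doctors and 1 of the other 16 people:
C(5,2)×C(16,1) = 10×16 = 160

160


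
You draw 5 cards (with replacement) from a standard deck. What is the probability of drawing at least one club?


P(not a club) = 39/52 = 3/4
P(none in 5 draws) = (3/4)^5 = 243/1024
P(≥1 club) = 1 - 243/1024 = 781/1024

P = 781/1024 ≈ 76.27%


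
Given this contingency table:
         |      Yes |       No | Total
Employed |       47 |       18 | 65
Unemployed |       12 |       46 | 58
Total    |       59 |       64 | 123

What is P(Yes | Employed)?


P(Yes | Employed) = 47/(47+18) = 47/65

P(Yes|Employed) = 47/65 ≈ 72.31%


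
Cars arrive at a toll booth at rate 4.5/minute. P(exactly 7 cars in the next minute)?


Poisson(λ=4.5): P(X=7) = e^(-λ)×λ^k/k!
= e^(-4.5) × 4.5^7 / 7!
≈ 0.01110899654 × 37366.9453125 / 5040 ≈ 0.082363

P(X=7) ≈ 0.082363 ≈ 8.24%


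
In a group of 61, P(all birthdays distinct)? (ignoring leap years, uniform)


P(all different) = Π(365-i)/365 for i=0..60
= (365/365)×(364/365)×...×(305/365)
= 0.004911

P ≈ 0.0049 ≈ 0.49%


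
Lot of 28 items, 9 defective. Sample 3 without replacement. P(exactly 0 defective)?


Hypergeometric: C(9,0)×C(19,3)/C(28,3)
= 1×969/3276 = 323/1092

P(X=0) = 323/1092 ≈ 29.58%


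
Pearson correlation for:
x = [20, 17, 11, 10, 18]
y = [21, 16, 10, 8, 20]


n=5, Σx=76, Σy=75, Σxy=1242, Σx²=1234, Σy²=1261
r = (5×1242 - 76×75)/√((5×1234 - 76²)(5×1261 - 75²))
= 510/√(394×680) = 510/√267920 ≈ 510/517.6099 ≈ 0.9853

r ≈ 0.9853


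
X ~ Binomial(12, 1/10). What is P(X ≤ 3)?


P(X ≤ 3) = Σ P(X=i) for i=0..3
P(X=0) = 282429536481/1000000000000
P(X=1) = 94143178827/250000000000
P(X=2) = 115063885233/500000000000
P(X=3) = 4261625379/50000000000
Sum = 194872505967/200000000000

P(X ≤ 3) = 194872505967/200000000000 ≈ 97.44%


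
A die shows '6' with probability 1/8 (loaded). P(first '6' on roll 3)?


Geometric: P(X=3) = (1-p)^(k-1)×p = (7/8)^2×1/8 = 49/512

P(X=3) = 49/512 ≈ 9.57%


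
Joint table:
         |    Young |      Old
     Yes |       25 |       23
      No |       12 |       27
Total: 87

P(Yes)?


P(Yes) = (25+23)/87 = 48/87 = 16/29

P(Yes) = 16/29 ≈ 55.17%


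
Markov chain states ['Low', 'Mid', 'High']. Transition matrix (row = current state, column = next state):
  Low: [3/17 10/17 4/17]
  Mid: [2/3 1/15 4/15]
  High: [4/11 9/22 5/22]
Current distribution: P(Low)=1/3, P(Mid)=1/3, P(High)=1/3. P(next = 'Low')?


P(next=Low) = Σᵢ P(now=i)×P(i→Low)
= 1/3×3/17 + 1/3×2/3 + 1/3×4/11
= 1/17 + 2/9 + 4/33 = 677/1683

P = 677/1683 ≈ 0.4023


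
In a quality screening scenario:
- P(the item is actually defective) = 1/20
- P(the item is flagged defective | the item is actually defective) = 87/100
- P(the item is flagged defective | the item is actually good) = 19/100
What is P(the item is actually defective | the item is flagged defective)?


Using Bayes' theorem:
P(A|B) = P(B|A)·P(A) / P(B)

P(the item is flagged defective) = 87/100 × 1/20 + 19/100 × 19/20
= 87/2000 + 361/2000 = 28/125

P(the item is actually defective|the item is flagged defective) = (87/2000) / (28/125) = 87/448

P(the item is actually defective|the item is flagged defective) = 87/448 ≈ 19.42%


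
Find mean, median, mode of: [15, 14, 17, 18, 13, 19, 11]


Sorted: [11, 13, 14, 15, 17, 18, 19]
Mean = 107/7
Median = 15
Freq: {15: 1, 14: 1, 17: 1, 18: 1, 13: 1, 19: 1, 11: 1}
Mode: No mode

Mean=107/7, Median=15, Mode=No mode


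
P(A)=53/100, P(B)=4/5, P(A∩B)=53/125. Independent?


P(A)×P(B) = 53/125
P(A∩B) = 53/125
Equal ✓ → Independent

Yes, independent


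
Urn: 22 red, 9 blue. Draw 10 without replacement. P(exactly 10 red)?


Hypergeometric: C(22,10)×C(9,0)/C(31,10)
= 646646×1/44352165 = 4522/310155

P(X=10) = 4522/310155 ≈ 1.46%


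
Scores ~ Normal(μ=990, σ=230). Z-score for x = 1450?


z = (x - μ)/σ = (1450 - 990)/230 = 2.0

z = 2.0


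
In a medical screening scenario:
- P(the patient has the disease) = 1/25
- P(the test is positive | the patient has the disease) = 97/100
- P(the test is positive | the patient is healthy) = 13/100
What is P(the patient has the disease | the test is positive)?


Using Bayes' theorem:
P(A|B) = P(B|A)·P(A) / P(B)

P(the test is positive) = 97/100 × 1/25 + 13/100 × 24/25
= 97/2500 + 78/625 = 409/2500

P(the patient has the disease|the test is positive) = (97/2500) / (409/2500) = 97/409

P(the patient has the disease|the test is positive) = 97/409 ≈ 23.72%


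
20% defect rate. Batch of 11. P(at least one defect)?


P(all good) = (4/5)^11 = 4194304/48828125
P(≥1 defect) = 44633821/48828125

P = 44633821/48828125 ≈ 91.41%


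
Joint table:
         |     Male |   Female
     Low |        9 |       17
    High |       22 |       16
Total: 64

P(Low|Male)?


P(Low|Male) = 9/(9+22) = 9/31

P = 9/31 ≈ 29.03%


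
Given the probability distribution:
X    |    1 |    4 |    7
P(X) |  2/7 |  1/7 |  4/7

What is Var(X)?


E[X] = 34/7
E[X²] = 214/7
Var(X) = E[X²] - (E[X])² = 214/7 - 1156/49 = 342/49

Var(X) = 342/49 ≈ 6.9796


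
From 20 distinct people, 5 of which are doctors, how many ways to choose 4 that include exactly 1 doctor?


Choose 1 of the 5 doctors and 3 of the other 15 people:
C(5,1)×C(15,3) = 5×455 = 2275

2275


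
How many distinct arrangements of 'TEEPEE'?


Letters: 6, freq: {'T': 1, 'E': 4, 'P': 1}
6!/(1!×4!×1!) = 720/24 = 30

30


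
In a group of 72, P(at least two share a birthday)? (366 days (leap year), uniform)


P(all different) = Π(366-i)/366 for i=0..71
= 0.000559
P(match) = 1 - 0.000559 = 0.999441

P ≈ 0.9994 ≈ 99.94%


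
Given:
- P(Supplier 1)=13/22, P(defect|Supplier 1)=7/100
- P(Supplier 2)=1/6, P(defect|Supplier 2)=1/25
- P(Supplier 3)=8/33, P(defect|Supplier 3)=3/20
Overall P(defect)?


P(B) = Σ P(B|Aᵢ)×P(Aᵢ)
  7/100×13/22 = 91/2200
  1/25×1/6 = 1/150
  3/20×8/33 = 2/55
Sum = 557/6600

P(defect) = 557/6600 ≈ 8.44%


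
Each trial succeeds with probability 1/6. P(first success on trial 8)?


Geometric: P(X=8) = (1-p)^(k-1)×p = (5/6)^7×1/6 = 78125/1679616

P(X=8) = 78125/1679616 ≈ 4.65%


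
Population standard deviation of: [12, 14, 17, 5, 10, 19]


Mean = 77/6
  (12-77/6)²=25/36
  (14-77/6)²=49/36
  (17-77/6)²=625/36
  (5-77/6)²=2209/36
  (10-77/6)²=289/36
  (19-77/6)²=1369/36
Σ(x-μ)² = 761/6
σ² = (761/6)/6 = 761/36

σ = √(761/36) ≈ 4.5977


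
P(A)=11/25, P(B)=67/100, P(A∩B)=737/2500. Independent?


P(A)×P(B) = 737/2500
P(A∩B) = 737/2500
Equal ✓ → Independent

Yes, independent


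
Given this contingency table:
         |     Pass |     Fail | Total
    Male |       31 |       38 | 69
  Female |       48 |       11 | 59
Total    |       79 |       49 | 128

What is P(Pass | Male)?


P(Pass | Male) = 31/(31+38) = 31/69

P(Pass|Male) = 31/69 ≈ 44.93%


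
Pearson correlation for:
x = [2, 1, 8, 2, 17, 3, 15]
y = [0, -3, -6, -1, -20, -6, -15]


n=7, Σx=48, Σy=-51, Σxy=-636, Σx²=596, Σy²=707
r = (7×(-636) - 48×(-51))/√((7×596 - 48²)(7×707 - (-51)²))
= -2004/√(1868×2348) = -2004/√4386064 ≈ -2004/2094.2932 ≈ -0.9569

r ≈ -0.9569


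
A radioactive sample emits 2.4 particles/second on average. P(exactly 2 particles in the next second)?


Poisson(λ=2.4): P(X=2) = e^(-λ)×λ^k/k!
= e^(-2.4) × 2.4^2 / 2!
≈ 0.09071795329 × 5.76 / 2 ≈ 0.261268

P(X=2) ≈ 0.261268 ≈ 26.13%


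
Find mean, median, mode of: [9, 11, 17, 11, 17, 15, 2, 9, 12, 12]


Sorted: [2, 9, 9, 11, 11, 12, 12, 15, 17, 17]
Mean = 115/10 = 23/2
Median = 23/2
Freq: {9: 2, 11: 2, 17: 2, 15: 1, 2: 1, 12: 2}
Mode: [9, 11, 12, 17]

Mean=23/2, Median=23/2, Mode=[9, 11, 12, 17]


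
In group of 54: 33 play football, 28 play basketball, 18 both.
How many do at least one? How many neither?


|A∪B| = 33+28-18 = 43
Neither = 54-43 = 11

At least one: 43; Neither: 11


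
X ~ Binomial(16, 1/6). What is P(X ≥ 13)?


P(X ≥ 13) = Σ P(X=i) for i=13..16
P(X=13) = 4375/176319369216
P(X=14) = 125/117546246144
P(X=15) = 5/176319369216
P(X=16) = 1/2821109907456
Sum = 73081/2821109907456

P(X ≥ 13) = 73081/2821109907456 ≈ 0.00%


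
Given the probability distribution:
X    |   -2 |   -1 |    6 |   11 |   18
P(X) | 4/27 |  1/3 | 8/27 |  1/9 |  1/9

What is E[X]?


E[X] = Σ x·P(X=x)
= (-2)×(4/27) + (-1)×(1/3) + (6)×(8/27) + (11)×(1/9) + (18)×(1/9)
= 118/27

E[X] = 118/27


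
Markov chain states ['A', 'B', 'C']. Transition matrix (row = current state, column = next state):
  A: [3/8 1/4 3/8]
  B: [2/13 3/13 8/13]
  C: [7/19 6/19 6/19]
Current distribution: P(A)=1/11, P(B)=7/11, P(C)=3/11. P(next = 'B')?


P(next=B) = Σᵢ P(now=i)×P(i→B)
= 1/11×1/4 + 7/11×3/13 + 3/11×6/19
= 1/44 + 21/143 + 18/209 = 2779/10868

P = 2779/10868 ≈ 0.2557


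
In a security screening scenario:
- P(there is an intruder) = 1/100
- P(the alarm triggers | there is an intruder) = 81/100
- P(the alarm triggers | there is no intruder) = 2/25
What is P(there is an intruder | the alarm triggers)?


Using Bayes' theorem:
P(A|B) = P(B|A)·P(A) / P(B)

P(the alarm triggers) = 81/100 × 1/100 + 2/25 × 99/100
= 81/10000 + 99/1250 = 873/10000

P(there is an intruder|the alarm triggers) = (81/10000) / (873/10000) = 9/97

P(there is an intruder|the alarm triggers) = 9/97 ≈ 9.28%


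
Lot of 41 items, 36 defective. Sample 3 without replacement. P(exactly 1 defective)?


Hypergeometric: C(36,1)×C(5,2)/C(41,3)
= 36×10/10660 = 18/533

P(X=1) = 18/533 ≈ 3.38%


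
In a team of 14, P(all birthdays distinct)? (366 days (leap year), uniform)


P(all different) = Π(366-i)/366 for i=0..13
= (366/366)×(365/366)×...×(353/366)
= 0.777440

P ≈ 0.7774 ≈ 77.74%


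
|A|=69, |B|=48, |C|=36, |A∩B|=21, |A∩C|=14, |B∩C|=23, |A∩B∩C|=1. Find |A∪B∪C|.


|A∪B∪C| = 69+48+36-21-14-23+1 = 96

|A∪B∪C| = 96


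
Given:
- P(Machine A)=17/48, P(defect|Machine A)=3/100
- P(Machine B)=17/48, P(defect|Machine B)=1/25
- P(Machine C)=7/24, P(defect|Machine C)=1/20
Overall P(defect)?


P(B) = Σ P(B|Aᵢ)×P(Aᵢ)
  3/100×17/48 = 17/1600
  1/25×17/48 = 17/1200
  1/20×7/24 = 7/480
Sum = 63/1600

P(defect) = 63/1600 ≈ 3.94%


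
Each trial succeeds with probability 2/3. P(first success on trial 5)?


Geometric: P(X=5) = (1-p)^(k-1)×p = (1/3)^4×2/3 = 2/243

P(X=5) = 2/243 ≈ 0.82%


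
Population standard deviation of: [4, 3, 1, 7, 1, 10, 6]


Mean = 32/7
  (4-32/7)²=16/49
  (3-32/7)²=121/49
  (1-32/7)²=625/49
  (7-32/7)²=289/49
  (1-32/7)²=625/49
  (10-32/7)²=1444/49
  (6-32/7)²=100/49
Σ(x-μ)² = 460/7
σ² = (460/7)/7 = 460/49

σ = √(460/49) ≈ 3.0639


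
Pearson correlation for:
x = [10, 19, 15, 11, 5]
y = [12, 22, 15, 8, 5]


n=5, Σx=60, Σy=62, Σxy=876, Σx²=832, Σy²=942
r = (5×876 - 60×62)/√((5×832 - 60²)(5×942 - 62²))
= 660/√(560×866) = 660/√484960 ≈ 660/696.3907 ≈ 0.9477

r ≈ 0.9477


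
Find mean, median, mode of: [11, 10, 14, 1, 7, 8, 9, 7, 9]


Sorted: [1, 7, 7, 8, 9, 9, 10, 11, 14]
Mean = 76/9
Median = 9
Freq: {11: 1, 10: 1, 14: 1, 1: 1, 7: 2, 8: 1, 9: 2}
Mode: [7, 9]

Mean=76/9, Median=9, Mode=[7, 9]


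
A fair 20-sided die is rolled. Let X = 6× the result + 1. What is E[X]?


E[die] = (1+20)/2 = 21/2
E[X] = 6×21/2 + 1 = 64

E[X] = 64


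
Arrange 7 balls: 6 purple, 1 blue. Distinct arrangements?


7!/(6!×1!) = 7

7


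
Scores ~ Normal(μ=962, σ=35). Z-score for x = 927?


z = (x - μ)/σ = (927 - 962)/35 = -1.0

z = -1.0


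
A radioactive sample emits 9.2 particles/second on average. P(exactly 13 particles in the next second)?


Poisson(λ=9.2): P(X=13) = e^(-λ)×λ^k/k!
= e^(-9.2) × 9.2^13 / 13!
≈ 0.0001010394018 × 3.38253076642e+12 / 6227020800 ≈ 0.054885

P(X=13) ≈ 0.054885 ≈ 5.49%


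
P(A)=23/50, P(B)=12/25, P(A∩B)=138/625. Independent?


P(A)×P(B) = 138/625
P(A∩B) = 138/625
Equal ✓ → Independent

Yes, independent


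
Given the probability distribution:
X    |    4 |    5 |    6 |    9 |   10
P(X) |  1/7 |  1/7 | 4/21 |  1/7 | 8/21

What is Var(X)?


E[X] = 158/21
E[X²] = 1310/21
Var(X) = E[X²] - (E[X])² = 1310/21 - 24964/441 = 2546/441

Var(X) = 2546/441 ≈ 5.7732


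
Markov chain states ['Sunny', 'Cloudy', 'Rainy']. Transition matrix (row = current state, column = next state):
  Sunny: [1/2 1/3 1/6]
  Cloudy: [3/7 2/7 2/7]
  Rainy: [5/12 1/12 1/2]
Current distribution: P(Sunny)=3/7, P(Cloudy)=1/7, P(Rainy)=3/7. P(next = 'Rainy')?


P(next=Rainy) = Σᵢ P(now=i)×P(i→Rainy)
= 3/7×1/6 + 1/7×2/7 + 3/7×1/2
= 1/14 + 2/49 + 3/14 = 16/49

P = 16/49 ≈ 0.3265
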